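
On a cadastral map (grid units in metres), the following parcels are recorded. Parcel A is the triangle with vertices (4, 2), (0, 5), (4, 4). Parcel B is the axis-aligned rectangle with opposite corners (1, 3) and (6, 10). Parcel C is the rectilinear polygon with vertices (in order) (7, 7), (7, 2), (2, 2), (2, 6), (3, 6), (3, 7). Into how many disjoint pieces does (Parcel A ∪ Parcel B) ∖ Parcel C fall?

1

(Parcel A ∪ Parcel B) ∖ Parcel C is a single connected region.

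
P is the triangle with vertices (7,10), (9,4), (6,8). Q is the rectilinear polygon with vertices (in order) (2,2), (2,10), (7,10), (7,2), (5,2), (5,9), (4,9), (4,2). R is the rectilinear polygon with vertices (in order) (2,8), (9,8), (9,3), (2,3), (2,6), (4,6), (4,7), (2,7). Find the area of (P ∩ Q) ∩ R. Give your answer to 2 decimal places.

The region (P ∩ Q) ∩ R is the polygon with vertices (7,6.667), (6,8), (7,8).
By the shoelace formula its area is 0.67.

0.67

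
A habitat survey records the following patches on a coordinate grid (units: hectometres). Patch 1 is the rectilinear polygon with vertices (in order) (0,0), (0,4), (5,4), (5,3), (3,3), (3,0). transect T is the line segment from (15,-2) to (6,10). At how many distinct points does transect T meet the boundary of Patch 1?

0

The segment lies entirely outside Patch 1 and never meets its boundary.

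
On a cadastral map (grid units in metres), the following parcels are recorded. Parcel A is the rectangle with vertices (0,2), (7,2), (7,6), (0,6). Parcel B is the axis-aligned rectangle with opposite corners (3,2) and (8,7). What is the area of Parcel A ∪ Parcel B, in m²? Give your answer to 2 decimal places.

37.00

By inclusion–exclusion:
Individual areas: |Parcel A| = 28, |Parcel B| = 25.
|Parcel A∩Parcel B|: x∈[3,7], y∈[2,6] → 4·4 = 16.
|Parcel A ∪ Parcel B| = 53 − 16 = 37.00.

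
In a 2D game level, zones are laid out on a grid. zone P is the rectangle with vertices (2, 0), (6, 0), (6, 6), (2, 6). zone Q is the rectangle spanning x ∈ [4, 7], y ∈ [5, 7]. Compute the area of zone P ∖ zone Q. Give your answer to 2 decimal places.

22.00

|zone P∩zone Q|: x∈[4,6], y∈[5,6] → 2·1 = 2.
|zone P| = 24.
|zone P ∖ zone Q| = |zone P| − |zone P∩zone Q| = 24 − 2 = 22.00.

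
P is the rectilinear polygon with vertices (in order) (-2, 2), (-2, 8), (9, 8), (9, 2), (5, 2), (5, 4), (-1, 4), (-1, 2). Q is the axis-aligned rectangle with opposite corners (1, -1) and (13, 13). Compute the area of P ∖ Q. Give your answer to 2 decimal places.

14.00

|P| = 54, |P∩Q| = 40.
|P ∖ Q| = |P| − |P∩Q| = 54 − 40 = 14.00.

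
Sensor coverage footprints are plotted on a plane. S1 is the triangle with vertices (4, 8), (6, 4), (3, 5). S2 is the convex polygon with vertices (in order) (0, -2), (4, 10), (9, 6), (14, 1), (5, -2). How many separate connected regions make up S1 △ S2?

S1 △ S2 is a single connected region.

1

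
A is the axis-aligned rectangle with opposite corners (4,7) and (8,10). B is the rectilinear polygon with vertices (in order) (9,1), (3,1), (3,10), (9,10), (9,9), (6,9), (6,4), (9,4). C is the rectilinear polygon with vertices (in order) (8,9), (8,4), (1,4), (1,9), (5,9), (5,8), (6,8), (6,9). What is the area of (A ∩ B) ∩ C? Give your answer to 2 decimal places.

3.00

|A ∩ B| = 8.
|(A ∩ B) ∩ C| = 3.00.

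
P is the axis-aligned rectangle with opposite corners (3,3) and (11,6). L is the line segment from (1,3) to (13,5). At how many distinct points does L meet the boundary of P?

The segment meets the boundary at (11,4.667), (3,3.333).

2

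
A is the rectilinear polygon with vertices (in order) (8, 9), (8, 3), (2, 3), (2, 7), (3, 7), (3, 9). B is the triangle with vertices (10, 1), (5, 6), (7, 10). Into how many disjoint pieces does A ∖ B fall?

A ∖ B splits into 2 disjoint pieces (area 0.6667, area 22.75).

2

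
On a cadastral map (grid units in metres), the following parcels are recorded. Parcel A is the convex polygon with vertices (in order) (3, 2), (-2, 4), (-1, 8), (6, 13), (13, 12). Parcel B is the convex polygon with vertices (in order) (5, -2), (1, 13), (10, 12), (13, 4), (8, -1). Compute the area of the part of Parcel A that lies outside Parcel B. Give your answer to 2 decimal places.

|Parcel A| = 82, |Parcel A∩Parcel B| = 49.1397.
|Parcel A ∖ Parcel B| = |Parcel A| − |Parcel A∩Parcel B| = 82 − 49.1397 = 32.86.

32.86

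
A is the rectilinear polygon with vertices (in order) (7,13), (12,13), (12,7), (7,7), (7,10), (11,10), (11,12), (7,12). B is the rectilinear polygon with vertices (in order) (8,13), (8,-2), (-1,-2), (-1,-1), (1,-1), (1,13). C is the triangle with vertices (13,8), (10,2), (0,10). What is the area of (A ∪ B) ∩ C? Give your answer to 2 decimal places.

26.20

The region (A ∪ B) ∩ C is the polygon with vertices (12,7), (8,7), (8,3.6), (1,9.2), (1,9.846), (12,8.154).
By the shoelace formula its area is 26.20.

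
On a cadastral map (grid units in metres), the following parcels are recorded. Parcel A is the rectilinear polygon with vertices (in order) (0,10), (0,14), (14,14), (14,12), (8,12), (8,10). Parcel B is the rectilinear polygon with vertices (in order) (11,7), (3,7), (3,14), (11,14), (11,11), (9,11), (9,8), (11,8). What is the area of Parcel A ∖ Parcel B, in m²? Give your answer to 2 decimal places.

18.00

|Parcel A| = 44, |Parcel A∩Parcel B| = 26.
|Parcel A ∖ Parcel B| = |Parcel A| − |Parcel A∩Parcel B| = 44 − 26 = 18.00.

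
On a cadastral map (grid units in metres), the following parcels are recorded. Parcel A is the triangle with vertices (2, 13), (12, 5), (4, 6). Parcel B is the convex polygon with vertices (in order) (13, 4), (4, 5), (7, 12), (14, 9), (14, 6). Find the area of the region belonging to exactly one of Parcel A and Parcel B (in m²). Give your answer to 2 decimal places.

|Parcel A| = 27, |Parcel B| = 53.5, |Parcel A∩Parcel B| = 15.2672.
|Parcel A △ Parcel B| = |Parcel A| + |Parcel B| − 2·|Parcel A∩Parcel B| = 27 + 53.5 − 30.5344 = 49.97.

49.97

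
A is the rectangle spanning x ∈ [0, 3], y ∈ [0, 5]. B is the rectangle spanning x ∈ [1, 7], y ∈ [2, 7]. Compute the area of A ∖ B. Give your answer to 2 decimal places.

9.00

|A∩B|: x∈[1,3], y∈[2,5] → 2·3 = 6.
|A| = 15.
|A ∖ B| = |A| − |A∩B| = 15 − 6 = 9.00.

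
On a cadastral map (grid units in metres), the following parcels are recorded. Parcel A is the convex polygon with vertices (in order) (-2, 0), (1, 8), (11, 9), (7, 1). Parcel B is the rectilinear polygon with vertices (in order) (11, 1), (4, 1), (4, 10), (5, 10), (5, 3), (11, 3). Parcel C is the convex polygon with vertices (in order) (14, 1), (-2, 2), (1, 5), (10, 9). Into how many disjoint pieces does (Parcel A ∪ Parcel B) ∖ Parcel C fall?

3

(Parcel A ∪ Parcel B) ∖ Parcel C splits into 3 disjoint pieces (area 17.4145, area 0.4524, area 11.4859).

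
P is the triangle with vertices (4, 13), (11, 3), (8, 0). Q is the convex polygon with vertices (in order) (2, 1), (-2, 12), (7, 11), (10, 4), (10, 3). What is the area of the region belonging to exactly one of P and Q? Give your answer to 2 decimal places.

|P| = 25.5, |Q| = 84, |P∩Q| = 19.1796.
|P △ Q| = |P| + |Q| − 2·|P∩Q| = 25.5 + 84 − 38.3592 = 71.14.

71.14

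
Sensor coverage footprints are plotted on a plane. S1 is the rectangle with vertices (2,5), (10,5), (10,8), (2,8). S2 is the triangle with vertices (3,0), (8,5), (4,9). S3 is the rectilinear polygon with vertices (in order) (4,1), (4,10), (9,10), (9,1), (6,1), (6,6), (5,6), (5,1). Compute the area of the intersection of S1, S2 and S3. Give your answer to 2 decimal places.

6.50

The intersection is the polygon with vertices (8,5), (6,5), (6,6), (5,6), (5,5), (4,5), (4,8), (5,8).
By the shoelace formula its area is 6.50.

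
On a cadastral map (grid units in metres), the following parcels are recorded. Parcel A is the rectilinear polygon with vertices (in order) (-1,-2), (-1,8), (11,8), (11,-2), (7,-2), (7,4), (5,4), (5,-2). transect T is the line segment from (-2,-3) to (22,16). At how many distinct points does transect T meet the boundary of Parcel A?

4

The segment meets the boundary at (11,7.292), (6.842,4), (5,2.542), (-0.737,-2).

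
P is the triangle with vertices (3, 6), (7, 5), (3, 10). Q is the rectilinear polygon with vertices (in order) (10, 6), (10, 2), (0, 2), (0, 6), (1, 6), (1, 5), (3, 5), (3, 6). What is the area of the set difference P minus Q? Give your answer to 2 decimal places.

|P| = 8, |P∩Q| = 1.6.
|P ∖ Q| = |P| − |P∩Q| = 8 − 1.6 = 6.40.

6.40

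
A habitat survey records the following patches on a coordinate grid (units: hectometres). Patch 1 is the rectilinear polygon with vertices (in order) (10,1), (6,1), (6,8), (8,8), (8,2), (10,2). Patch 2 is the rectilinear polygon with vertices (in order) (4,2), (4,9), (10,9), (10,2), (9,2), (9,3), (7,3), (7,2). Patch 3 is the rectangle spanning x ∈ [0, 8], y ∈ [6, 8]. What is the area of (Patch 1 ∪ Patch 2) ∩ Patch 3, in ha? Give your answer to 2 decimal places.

8.00

The region (Patch 1 ∪ Patch 2) ∩ Patch 3 is the polygon with vertices (4,8), (8,8), (8,6), (4,6).
By the shoelace formula its area is 8.00.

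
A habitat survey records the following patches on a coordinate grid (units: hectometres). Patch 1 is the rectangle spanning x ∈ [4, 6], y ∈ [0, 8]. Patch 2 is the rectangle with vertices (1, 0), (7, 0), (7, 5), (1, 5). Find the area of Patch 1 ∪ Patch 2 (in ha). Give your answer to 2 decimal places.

By inclusion–exclusion:
Individual areas: |Patch 1| = 16, |Patch 2| = 30.
|Patch 1∩Patch 2|: x∈[4,6], y∈[0,5] → 2·5 = 10.
|Patch 1 ∪ Patch 2| = 46 − 10 = 36.00.

36.00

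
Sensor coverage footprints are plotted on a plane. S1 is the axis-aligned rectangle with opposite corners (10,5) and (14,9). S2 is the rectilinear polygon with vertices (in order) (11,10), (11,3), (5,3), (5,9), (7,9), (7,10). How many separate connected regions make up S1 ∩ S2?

1

S1 ∩ S2 is a single connected region.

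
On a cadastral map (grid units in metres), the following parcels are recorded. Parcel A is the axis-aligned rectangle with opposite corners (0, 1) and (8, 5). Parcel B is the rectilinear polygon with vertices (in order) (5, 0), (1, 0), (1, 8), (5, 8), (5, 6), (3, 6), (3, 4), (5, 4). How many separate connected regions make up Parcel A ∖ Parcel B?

Parcel A ∖ Parcel B splits into 2 disjoint pieces (area 14, area 4).

2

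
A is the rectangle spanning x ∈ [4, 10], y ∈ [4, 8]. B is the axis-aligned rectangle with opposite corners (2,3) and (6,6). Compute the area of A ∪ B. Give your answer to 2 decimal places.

32.00

By inclusion–exclusion:
Individual areas: |A| = 24, |B| = 12.
|A∩B|: x∈[4,6], y∈[4,6] → 2·2 = 4.
|A ∪ B| = 36 − 4 = 32.00.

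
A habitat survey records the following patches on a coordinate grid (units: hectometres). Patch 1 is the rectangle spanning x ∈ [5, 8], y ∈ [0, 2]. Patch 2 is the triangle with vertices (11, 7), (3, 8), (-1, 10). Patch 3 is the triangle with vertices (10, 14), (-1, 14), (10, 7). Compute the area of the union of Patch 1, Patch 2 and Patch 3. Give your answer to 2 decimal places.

50.43

By inclusion–exclusion:
Individual areas: |Patch 1| = 6, |Patch 2| = 6, |Patch 3| = 38.5.
|Patch 1∩Patch 2| = 0.
|Patch 1∩Patch 3| = 0.
|Patch 2∩Patch 3| = 0.0656.
|Patch 1∩Patch 2∩Patch 3| = 0.
|Patch 1 ∪ Patch 2 ∪ Patch 3| = 50.5 − 0.0656 + 0 = 50.43.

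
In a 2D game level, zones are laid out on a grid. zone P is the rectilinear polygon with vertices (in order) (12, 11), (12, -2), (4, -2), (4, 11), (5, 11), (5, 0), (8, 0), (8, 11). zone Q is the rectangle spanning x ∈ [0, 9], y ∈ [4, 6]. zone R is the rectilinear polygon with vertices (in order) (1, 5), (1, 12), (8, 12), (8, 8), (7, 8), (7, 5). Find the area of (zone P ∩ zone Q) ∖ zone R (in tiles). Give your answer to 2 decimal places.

|zone P ∩ zone Q| = 4.
|(zone P ∩ zone Q) ∩ zone R| = 1.
|(zone P ∩ zone Q) ∖ zone R| = 4 − 1 = 3.00.

3.00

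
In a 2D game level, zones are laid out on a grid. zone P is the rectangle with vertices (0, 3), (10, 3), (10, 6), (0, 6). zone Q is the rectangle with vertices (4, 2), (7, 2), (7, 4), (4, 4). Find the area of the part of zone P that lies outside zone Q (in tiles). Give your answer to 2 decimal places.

|zone P∩zone Q|: x∈[4,7], y∈[3,4] → 3·1 = 3.
|zone P| = 30.
|zone P ∖ zone Q| = |zone P| − |zone P∩zone Q| = 30 − 3 = 27.00.

27.00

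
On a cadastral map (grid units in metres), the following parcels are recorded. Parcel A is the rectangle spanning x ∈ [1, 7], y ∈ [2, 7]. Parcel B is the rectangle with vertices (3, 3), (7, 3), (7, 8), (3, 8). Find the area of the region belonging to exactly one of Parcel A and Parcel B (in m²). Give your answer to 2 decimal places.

18.00

|Parcel A∩Parcel B|: x∈[3,7], y∈[3,7] → 4·4 = 16.
|Parcel A △ Parcel B| = |Parcel A| + |Parcel B| − 2·|Parcel A∩Parcel B| = 30 + 20 − 32 = 18.00.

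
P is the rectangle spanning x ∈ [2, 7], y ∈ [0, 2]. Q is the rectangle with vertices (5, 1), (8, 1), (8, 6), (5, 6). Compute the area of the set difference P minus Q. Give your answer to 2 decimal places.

|P∩Q|: x∈[5,7], y∈[1,2] → 2·1 = 2.
|P| = 10.
|P ∖ Q| = |P| − |P∩Q| = 10 − 2 = 8.00.

8.00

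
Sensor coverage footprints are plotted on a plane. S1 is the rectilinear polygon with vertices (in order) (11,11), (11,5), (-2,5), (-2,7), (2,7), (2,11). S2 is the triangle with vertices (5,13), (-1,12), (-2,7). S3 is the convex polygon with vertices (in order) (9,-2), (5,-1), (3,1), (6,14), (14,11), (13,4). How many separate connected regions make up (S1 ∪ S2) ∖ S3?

(S1 ∪ S2) ∖ S3 is a single connected region.

1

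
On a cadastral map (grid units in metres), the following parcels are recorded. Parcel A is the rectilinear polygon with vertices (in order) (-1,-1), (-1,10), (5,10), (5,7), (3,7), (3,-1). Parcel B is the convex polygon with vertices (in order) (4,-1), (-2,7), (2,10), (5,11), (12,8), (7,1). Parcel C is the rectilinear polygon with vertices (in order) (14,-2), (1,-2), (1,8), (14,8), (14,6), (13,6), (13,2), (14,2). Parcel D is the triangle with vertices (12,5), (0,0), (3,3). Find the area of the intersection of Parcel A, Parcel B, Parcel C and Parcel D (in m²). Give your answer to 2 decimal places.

The intersection is the polygon with vertices (3,1.25), (2.476,1.032), (1.857,1.857), (3,3).
By the shoelace formula its area is 1.28.

1.28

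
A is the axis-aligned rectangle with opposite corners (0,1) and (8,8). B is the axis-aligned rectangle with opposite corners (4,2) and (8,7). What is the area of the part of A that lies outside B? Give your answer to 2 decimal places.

|A∩B|: x∈[4,8], y∈[2,7] → 4·5 = 20.
|A| = 56.
|A ∖ B| = |A| − |A∩B| = 56 − 20 = 36.00.

36.00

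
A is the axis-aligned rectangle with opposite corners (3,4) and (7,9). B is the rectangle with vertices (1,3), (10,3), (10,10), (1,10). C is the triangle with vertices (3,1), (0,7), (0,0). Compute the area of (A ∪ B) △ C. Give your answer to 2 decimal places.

|A ∪ B| = 63.
|(A ∪ B) ∩ C| = 1.
|(A ∪ B) △ C| = 63 + 10.5 − 2 = 71.50.

71.50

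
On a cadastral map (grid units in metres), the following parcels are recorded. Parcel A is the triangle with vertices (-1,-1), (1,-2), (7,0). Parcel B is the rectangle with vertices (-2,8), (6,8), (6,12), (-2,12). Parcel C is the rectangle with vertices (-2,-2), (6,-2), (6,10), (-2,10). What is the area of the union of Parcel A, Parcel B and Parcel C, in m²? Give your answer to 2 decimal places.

By inclusion–exclusion:
Individual areas: |Parcel A| = 5, |Parcel B| = 32, |Parcel C| = 96.
|Parcel A∩Parcel B| = 0.
|Parcel A∩Parcel C| = 4.8958.
|Parcel B∩Parcel C|: x∈[-2,6], y∈[8,10] → 8·2 = 16.
|Parcel A∩Parcel B∩Parcel C| = 0.
|Parcel A ∪ Parcel B ∪ Parcel C| = 133 − 20.8958 + 0 = 112.10.

112.10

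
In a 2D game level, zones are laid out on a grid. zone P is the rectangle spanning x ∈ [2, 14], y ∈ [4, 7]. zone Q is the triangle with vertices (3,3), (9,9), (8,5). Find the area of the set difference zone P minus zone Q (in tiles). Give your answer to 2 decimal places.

|zone P| = 36, |zone P∩zone Q| = 6.75.
|zone P ∖ zone Q| = |zone P| − |zone P∩zone Q| = 36 − 6.75 = 29.25.

29.25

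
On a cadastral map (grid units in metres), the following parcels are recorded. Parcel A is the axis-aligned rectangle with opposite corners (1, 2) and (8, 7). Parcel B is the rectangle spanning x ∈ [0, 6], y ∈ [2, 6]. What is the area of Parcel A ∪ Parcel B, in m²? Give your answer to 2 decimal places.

By inclusion–exclusion:
Individual areas: |Parcel A| = 35, |Parcel B| = 24.
|Parcel A∩Parcel B|: x∈[1,6], y∈[2,6] → 5·4 = 20.
|Parcel A ∪ Parcel B| = 59 − 20 = 39.00.

39.00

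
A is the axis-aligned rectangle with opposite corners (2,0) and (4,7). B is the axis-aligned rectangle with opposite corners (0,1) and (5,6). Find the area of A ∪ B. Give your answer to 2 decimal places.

By inclusion–exclusion:
Individual areas: |A| = 14, |B| = 25.
|A∩B|: x∈[2,4], y∈[1,6] → 2·5 = 10.
|A ∪ B| = 39 − 10 = 29.00.

29.00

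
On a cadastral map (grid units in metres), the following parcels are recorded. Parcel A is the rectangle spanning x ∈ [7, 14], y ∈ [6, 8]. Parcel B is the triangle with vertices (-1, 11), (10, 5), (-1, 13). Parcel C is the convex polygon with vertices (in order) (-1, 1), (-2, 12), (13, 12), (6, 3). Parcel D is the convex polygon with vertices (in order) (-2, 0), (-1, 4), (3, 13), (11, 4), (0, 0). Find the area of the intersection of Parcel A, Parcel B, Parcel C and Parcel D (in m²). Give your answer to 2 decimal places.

0.57

The intersection is the polygon with vertices (8.333,6), (8.167,6), (7,6.636), (7,7.182), (8.439,6.136).
By the shoelace formula its area is 0.57.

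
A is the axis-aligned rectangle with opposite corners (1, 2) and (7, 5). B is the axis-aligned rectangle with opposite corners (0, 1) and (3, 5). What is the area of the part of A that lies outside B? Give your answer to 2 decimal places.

|A∩B|: x∈[1,3], y∈[2,5] → 2·3 = 6.
|A| = 18.
|A ∖ B| = |A| − |A∩B| = 18 − 6 = 12.00.

12.00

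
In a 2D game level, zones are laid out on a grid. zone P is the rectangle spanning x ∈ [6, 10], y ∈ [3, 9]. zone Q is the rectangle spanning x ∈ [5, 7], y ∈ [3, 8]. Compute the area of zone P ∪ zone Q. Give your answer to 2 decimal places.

29.00

By inclusion–exclusion:
Individual areas: |zone P| = 24, |zone Q| = 10.
|zone P∩zone Q|: x∈[6,7], y∈[3,8] → 1·5 = 5.
|zone P ∪ zone Q| = 34 − 5 = 29.00.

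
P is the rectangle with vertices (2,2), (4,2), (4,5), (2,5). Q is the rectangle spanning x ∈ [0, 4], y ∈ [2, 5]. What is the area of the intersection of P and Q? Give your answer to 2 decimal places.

|P∩Q|: x∈[2,4], y∈[2,5] → 2·3 = 6.

6.00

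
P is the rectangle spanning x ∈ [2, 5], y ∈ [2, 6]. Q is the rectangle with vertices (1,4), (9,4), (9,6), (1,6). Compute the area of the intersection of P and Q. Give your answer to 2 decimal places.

6.00

|P∩Q|: x∈[2,5], y∈[4,6] → 3·2 = 6.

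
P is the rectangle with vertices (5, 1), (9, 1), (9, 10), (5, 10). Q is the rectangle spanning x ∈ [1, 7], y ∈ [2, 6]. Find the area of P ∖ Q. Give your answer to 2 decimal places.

28.00

|P∩Q|: x∈[5,7], y∈[2,6] → 2·4 = 8.
|P| = 36.
|P ∖ Q| = |P| − |P∩Q| = 36 − 8 = 28.00.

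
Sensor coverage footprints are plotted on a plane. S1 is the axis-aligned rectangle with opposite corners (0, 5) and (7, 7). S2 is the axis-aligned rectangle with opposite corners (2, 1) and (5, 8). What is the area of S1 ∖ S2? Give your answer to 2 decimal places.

|S1∩S2|: x∈[2,5], y∈[5,7] → 3·2 = 6.
|S1| = 14.
|S1 ∖ S2| = |S1| − |S1∩S2| = 14 − 6 = 8.00.

8.00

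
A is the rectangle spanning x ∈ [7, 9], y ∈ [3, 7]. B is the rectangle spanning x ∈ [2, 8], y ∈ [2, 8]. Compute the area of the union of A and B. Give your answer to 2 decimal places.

By inclusion–exclusion:
Individual areas: |A| = 8, |B| = 36.
|A∩B|: x∈[7,8], y∈[3,7] → 1·4 = 4.
|A ∪ B| = 44 − 4 = 40.00.

40.00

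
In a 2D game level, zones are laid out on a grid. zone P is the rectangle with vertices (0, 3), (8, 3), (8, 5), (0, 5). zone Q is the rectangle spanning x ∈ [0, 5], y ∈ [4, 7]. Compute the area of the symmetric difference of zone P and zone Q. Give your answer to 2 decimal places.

|zone P∩zone Q|: x∈[0,5], y∈[4,5] → 5·1 = 5.
|zone P △ zone Q| = |zone P| + |zone Q| − 2·|zone P∩zone Q| = 16 + 15 − 10 = 21.00.

21.00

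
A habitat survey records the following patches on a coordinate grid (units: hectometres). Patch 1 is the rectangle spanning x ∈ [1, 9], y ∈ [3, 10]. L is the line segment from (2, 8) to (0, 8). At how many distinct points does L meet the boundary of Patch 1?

The segment meets the boundary at (1,8).

1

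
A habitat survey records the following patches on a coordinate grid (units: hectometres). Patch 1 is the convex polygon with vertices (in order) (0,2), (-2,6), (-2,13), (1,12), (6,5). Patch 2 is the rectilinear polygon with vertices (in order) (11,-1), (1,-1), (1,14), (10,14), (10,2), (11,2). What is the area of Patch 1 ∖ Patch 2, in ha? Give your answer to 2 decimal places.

|Patch 1| = 51, |Patch 1∩Patch 2| = 23.75.
|Patch 1 ∖ Patch 2| = |Patch 1| − |Patch 1∩Patch 2| = 51 − 23.75 = 27.25.

27.25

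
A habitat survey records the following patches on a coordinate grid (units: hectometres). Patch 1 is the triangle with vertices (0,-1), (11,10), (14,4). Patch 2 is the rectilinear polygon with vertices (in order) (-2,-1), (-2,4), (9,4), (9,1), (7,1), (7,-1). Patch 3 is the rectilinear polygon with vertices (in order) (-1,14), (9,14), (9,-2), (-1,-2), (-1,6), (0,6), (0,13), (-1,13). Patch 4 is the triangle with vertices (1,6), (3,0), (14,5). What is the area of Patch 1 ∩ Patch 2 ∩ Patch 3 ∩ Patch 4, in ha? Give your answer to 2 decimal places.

The intersection is the polygon with vertices (9,2.727), (3.733,0.333), (2.979,0.064), (2.5,1.5), (5,4), (9,4).
By the shoelace formula its area is 14.29.

14.29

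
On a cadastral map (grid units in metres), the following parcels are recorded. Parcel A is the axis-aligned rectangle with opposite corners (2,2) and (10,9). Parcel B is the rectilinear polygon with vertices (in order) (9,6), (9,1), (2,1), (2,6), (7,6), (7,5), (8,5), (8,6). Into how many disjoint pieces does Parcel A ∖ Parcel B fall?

1

Parcel A ∖ Parcel B is a single connected region.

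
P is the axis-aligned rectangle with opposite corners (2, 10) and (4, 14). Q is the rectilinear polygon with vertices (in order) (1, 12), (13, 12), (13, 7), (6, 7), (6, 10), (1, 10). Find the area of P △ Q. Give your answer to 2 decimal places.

45.00

|P| = 8, |Q| = 45, |P∩Q| = 4.
|P △ Q| = |P| + |Q| − 2·|P∩Q| = 8 + 45 − 8 = 45.00.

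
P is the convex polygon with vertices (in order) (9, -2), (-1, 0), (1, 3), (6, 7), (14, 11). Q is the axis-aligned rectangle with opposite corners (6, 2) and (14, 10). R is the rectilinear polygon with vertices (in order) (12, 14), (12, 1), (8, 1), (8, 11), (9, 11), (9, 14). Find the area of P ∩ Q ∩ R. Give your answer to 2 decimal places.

25.22

The intersection is the polygon with vertices (10.539,2), (8,2), (8,8), (12,10), (12,5.8).
By the shoelace formula its area is 25.22.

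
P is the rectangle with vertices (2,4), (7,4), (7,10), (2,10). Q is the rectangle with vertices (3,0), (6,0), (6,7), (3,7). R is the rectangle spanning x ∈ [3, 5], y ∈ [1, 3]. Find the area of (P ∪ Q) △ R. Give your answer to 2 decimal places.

38.00

|P ∪ Q| = 42.
|(P ∪ Q) ∩ R| = 4.
|(P ∪ Q) △ R| = 42 + 4 − 8 = 38.00.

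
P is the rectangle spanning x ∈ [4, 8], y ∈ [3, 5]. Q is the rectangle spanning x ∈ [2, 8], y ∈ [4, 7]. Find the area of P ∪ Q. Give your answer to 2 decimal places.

22.00

By inclusion–exclusion:
Individual areas: |P| = 8, |Q| = 18.
|P∩Q|: x∈[4,8], y∈[4,5] → 4·1 = 4.
|P ∪ Q| = 26 − 4 = 22.00.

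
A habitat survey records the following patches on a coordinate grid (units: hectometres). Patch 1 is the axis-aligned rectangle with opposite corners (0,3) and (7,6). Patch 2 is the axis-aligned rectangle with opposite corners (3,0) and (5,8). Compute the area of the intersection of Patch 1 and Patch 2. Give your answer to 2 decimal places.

6.00

|Patch 1∩Patch 2|: x∈[3,5], y∈[3,6] → 2·3 = 6.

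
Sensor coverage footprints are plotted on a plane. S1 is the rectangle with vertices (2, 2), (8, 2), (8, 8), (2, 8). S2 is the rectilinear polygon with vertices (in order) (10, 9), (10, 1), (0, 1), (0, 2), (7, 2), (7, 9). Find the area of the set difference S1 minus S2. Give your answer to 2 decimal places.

30.00

|S1| = 36, |S1∩S2| = 6.
|S1 ∖ S2| = |S1| − |S1∩S2| = 36 − 6 = 30.00.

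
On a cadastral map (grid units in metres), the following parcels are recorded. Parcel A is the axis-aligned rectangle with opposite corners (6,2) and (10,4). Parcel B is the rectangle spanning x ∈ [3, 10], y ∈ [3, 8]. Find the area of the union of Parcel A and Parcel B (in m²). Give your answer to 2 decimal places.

39.00

By inclusion–exclusion:
Individual areas: |Parcel A| = 8, |Parcel B| = 35.
|Parcel A∩Parcel B|: x∈[6,10], y∈[3,4] → 4·1 = 4.
|Parcel A ∪ Parcel B| = 43 − 4 = 39.00.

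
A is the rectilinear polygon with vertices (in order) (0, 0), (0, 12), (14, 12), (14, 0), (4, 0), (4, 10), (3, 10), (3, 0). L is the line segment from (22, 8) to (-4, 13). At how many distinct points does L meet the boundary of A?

The segment meets the boundary at (1.2,12), (14,9.538).

2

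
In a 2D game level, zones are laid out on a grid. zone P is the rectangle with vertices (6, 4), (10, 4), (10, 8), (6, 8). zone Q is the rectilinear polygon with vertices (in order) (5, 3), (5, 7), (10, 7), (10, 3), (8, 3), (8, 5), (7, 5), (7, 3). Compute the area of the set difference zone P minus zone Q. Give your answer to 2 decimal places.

|zone P| = 16, |zone P∩zone Q| = 11.
|zone P ∖ zone Q| = |zone P| − |zone P∩zone Q| = 16 − 11 = 5.00.

5.00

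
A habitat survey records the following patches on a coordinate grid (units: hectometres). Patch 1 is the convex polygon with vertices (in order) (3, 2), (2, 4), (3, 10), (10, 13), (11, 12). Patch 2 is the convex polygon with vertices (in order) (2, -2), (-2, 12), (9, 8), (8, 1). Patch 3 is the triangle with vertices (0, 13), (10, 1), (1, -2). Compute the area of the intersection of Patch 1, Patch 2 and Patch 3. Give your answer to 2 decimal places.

The intersection is the polygon with vertices (2.917,9.5), (6.02,5.776), (3,2), (2,4).
By the shoelace formula its area is 15.15.

15.15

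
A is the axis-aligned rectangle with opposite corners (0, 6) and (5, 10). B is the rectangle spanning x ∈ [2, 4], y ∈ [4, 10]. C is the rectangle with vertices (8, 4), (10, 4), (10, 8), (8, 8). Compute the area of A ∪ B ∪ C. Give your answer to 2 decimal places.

By inclusion–exclusion:
Individual areas: |A| = 20, |B| = 12, |C| = 8.
|A∩B|: x∈[2,4], y∈[6,10] → 2·4 = 8.
|A∩C| = 0 (no overlap).
|B∩C| = 0 (no overlap).
|A∩B∩C| = 0.
|A ∪ B ∪ C| = 40 − 8 + 0 = 32.00.

32.00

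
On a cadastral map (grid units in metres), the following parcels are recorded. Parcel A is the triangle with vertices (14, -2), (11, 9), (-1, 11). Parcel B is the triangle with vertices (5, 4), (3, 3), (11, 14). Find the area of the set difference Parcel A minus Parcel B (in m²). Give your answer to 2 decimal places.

59.68

|Parcel A| = 63, |Parcel A∩Parcel B| = 3.3212.
|Parcel A ∖ Parcel B| = |Parcel A| − |Parcel A∩Parcel B| = 63 − 3.3212 = 59.68.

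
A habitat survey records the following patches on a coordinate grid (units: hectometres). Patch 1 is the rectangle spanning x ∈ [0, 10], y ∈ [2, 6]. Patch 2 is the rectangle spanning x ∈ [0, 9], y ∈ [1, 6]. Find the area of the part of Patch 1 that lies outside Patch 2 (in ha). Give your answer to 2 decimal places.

|Patch 1∩Patch 2|: x∈[0,9], y∈[2,6] → 9·4 = 36.
|Patch 1| = 40.
|Patch 1 ∖ Patch 2| = |Patch 1| − |Patch 1∩Patch 2| = 40 − 36 = 4.00.

4.00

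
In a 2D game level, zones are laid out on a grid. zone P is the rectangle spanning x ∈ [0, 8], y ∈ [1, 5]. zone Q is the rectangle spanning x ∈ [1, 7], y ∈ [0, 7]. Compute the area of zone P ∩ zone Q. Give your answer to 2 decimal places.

|zone P∩zone Q|: x∈[1,7], y∈[1,5] → 6·4 = 24.

24.00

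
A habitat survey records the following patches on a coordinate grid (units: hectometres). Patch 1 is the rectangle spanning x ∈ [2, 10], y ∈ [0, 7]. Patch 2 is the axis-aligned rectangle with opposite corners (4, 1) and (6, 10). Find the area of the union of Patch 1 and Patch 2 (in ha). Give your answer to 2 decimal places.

62.00

By inclusion–exclusion:
Individual areas: |Patch 1| = 56, |Patch 2| = 18.
|Patch 1∩Patch 2|: x∈[4,6], y∈[1,7] → 2·6 = 12.
|Patch 1 ∪ Patch 2| = 74 − 12 = 62.00.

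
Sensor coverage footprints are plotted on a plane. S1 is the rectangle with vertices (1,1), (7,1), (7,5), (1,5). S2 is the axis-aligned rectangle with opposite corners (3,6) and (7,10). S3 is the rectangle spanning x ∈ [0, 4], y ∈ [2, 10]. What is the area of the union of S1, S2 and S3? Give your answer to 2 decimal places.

59.00

By inclusion–exclusion:
Individual areas: |S1| = 24, |S2| = 16, |S3| = 32.
|S1∩S2| = 0 (no overlap).
|S1∩S3|: x∈[1,4], y∈[2,5] → 3·3 = 9.
|S2∩S3|: x∈[3,4], y∈[6,10] → 1·4 = 4.
|S1∩S2∩S3| = 0.
|S1 ∪ S2 ∪ S3| = 72 − 13 + 0 = 59.00.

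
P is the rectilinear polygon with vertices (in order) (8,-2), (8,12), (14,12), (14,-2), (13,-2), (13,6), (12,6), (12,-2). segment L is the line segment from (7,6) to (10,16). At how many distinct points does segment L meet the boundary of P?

The segment meets the boundary at (8.8,12), (8,9.333).

2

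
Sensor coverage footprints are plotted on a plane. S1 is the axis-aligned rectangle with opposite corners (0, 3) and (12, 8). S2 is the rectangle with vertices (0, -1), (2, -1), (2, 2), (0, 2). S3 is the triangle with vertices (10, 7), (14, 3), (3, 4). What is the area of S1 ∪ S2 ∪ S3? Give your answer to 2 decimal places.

By inclusion–exclusion:
Individual areas: |S1| = 60, |S2| = 6, |S3| = 20.
|S1∩S2| = 0 (no overlap).
|S1∩S3| = 18.1818.
|S2∩S3| = 0.
|S1∩S2∩S3| = 0.
|S1 ∪ S2 ∪ S3| = 86 − 18.1818 + 0 = 67.82.

67.82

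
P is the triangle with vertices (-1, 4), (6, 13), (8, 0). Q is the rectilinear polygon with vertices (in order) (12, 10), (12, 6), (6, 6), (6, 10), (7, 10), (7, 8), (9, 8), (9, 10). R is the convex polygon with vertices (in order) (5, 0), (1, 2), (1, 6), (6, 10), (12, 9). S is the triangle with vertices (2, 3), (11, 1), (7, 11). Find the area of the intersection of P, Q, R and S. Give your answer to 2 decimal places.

The intersection is the polygon with vertices (6,9.4), (6.34,9.943), (6.474,9.921), (7.077,6), (6,6).
By the shoelace formula its area is 2.96.

2.96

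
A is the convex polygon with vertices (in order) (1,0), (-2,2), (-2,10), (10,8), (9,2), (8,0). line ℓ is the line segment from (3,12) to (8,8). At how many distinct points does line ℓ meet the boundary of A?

The segment meets the boundary at (7.474,8.421).

1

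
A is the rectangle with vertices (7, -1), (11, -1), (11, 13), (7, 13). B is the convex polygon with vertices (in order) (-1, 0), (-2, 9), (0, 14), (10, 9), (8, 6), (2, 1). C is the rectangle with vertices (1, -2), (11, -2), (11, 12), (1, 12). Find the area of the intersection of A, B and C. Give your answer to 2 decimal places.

The intersection is the polygon with vertices (10,9), (8,6), (7,5.167), (7,10.5).
By the shoelace formula its area is 8.67.

8.67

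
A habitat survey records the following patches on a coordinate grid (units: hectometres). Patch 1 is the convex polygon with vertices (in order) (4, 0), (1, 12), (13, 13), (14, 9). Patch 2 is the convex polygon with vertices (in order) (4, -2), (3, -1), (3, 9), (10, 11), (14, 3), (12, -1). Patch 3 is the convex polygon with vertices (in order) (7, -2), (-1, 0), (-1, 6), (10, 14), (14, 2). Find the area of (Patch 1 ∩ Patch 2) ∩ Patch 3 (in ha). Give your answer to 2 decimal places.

The region (Patch 1 ∩ Patch 2) ∩ Patch 3 is the polygon with vertices (3,8.909), (3.206,9.059), (10,11), (11.931,7.138), (4,0), (3,4).
By the shoelace formula its area is 57.20.

57.20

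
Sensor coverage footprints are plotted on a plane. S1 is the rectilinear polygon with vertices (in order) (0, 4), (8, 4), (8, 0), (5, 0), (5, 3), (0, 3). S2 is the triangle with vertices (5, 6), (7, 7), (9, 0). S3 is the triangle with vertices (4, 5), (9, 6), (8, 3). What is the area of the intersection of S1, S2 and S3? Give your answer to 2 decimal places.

0.92

The intersection is the polygon with vertices (8,3.5), (8,3), (6.5,3.75), (6.333,4), (7.857,4).
By the shoelace formula its area is 0.92.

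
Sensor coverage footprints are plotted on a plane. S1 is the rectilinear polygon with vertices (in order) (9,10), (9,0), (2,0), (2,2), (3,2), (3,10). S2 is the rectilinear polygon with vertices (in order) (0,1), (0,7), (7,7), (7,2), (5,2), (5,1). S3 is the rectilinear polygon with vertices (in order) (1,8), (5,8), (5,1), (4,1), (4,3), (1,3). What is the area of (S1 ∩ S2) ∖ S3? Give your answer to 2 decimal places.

13.00

|S1 ∩ S2| = 23.
|(S1 ∩ S2) ∩ S3| = 10.
|(S1 ∩ S2) ∖ S3| = 23 − 10 = 13.00.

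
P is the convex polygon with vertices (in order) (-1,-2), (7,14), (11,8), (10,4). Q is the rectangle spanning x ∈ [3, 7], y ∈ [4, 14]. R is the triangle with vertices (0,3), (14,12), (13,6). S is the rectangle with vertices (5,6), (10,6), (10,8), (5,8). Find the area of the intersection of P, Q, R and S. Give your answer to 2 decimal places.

1.71

The intersection is the polygon with vertices (7,7.5), (7,6), (5,6), (5,6.214).
By the shoelace formula its area is 1.71.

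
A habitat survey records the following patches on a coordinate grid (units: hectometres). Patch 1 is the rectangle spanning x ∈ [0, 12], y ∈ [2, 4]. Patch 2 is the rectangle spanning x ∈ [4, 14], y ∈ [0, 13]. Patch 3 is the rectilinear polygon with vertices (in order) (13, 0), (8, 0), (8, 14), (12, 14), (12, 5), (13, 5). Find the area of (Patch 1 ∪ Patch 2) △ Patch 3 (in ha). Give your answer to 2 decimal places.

85.00

|Patch 1 ∪ Patch 2| = 138.
|(Patch 1 ∪ Patch 2) ∩ Patch 3| = 57.
|(Patch 1 ∪ Patch 2) △ Patch 3| = 138 + 61 − 114 = 85.00.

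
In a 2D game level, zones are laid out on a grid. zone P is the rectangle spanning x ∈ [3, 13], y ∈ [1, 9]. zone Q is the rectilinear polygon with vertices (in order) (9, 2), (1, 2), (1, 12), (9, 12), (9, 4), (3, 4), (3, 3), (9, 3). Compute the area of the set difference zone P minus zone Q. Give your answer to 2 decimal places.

|zone P| = 80, |zone P∩zone Q| = 36.
|zone P ∖ zone Q| = |zone P| − |zone P∩zone Q| = 80 − 36 = 44.00.

44.00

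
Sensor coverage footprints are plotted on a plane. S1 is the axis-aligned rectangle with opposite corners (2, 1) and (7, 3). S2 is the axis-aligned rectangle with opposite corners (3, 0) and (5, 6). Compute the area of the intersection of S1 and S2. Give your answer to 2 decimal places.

|S1∩S2|: x∈[3,5], y∈[1,3] → 2·2 = 4.

4.00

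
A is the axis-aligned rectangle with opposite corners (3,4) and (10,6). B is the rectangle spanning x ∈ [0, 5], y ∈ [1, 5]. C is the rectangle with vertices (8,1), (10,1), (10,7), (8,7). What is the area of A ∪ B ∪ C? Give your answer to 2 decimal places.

By inclusion–exclusion:
Individual areas: |A| = 14, |B| = 20, |C| = 12.
|A∩B|: x∈[3,5], y∈[4,5] → 2·1 = 2.
|A∩C|: x∈[8,10], y∈[4,6] → 2·2 = 4.
|B∩C| = 0 (no overlap).
|A∩B∩C| = 0.
|A ∪ B ∪ C| = 46 − 6 + 0 = 40.00.

40.00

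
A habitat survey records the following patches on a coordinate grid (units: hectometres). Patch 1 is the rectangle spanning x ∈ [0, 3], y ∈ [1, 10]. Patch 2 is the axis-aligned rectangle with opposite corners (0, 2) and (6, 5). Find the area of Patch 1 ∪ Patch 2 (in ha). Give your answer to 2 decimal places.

By inclusion–exclusion:
Individual areas: |Patch 1| = 27, |Patch 2| = 18.
|Patch 1∩Patch 2|: x∈[0,3], y∈[2,5] → 3·3 = 9.
|Patch 1 ∪ Patch 2| = 45 − 9 = 36.00.

36.00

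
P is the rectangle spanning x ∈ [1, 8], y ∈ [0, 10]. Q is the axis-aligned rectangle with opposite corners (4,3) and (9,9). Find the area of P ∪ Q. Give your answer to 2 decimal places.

By inclusion–exclusion:
Individual areas: |P| = 70, |Q| = 30.
|P∩Q|: x∈[4,8], y∈[3,9] → 4·6 = 24.
|P ∪ Q| = 100 − 24 = 76.00.

76.00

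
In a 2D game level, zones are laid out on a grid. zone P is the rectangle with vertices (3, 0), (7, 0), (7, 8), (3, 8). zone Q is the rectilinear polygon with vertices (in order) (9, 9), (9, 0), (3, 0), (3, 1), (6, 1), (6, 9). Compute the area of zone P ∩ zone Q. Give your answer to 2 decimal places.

The intersection is the polygon with vertices (7,8), (7,0), (3,0), (3,1), (6,1), (6,8).
By the shoelace formula its area is 11.00.

11.00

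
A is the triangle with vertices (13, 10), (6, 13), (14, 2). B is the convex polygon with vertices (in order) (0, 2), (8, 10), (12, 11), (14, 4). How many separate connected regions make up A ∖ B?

A ∖ B splits into 3 disjoint pieces (area 1.7119, area 5.2571, area 1.072).

3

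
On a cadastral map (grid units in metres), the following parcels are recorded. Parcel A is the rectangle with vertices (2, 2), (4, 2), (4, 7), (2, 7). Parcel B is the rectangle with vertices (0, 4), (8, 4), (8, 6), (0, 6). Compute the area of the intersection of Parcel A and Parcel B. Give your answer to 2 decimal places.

4.00

|Parcel A∩Parcel B|: x∈[2,4], y∈[4,6] → 2·2 = 4.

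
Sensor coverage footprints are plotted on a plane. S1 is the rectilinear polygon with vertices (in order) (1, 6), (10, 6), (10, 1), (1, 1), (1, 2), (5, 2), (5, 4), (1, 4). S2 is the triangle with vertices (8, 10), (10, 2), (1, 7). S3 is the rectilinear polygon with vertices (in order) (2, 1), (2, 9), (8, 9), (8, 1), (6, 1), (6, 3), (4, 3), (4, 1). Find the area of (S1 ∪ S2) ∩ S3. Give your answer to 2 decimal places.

|S1 ∪ S2| = 55.6.
|(S1 ∪ S2) ∩ S3| = 35.94.

35.94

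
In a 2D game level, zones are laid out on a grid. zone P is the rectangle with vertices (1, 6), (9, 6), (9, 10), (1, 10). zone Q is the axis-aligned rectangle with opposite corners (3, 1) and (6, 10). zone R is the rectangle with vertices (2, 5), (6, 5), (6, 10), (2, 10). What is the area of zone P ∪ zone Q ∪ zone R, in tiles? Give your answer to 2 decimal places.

48.00

By inclusion–exclusion:
Individual areas: |zone P| = 32, |zone Q| = 27, |zone R| = 20.
|zone P∩zone Q|: x∈[3,6], y∈[6,10] → 3·4 = 12.
|zone P∩zone R|: x∈[2,6], y∈[6,10] → 4·4 = 16.
|zone Q∩zone R|: x∈[3,6], y∈[5,10] → 3·5 = 15.
|zone P∩zone Q∩zone R| = 12.
|zone P ∪ zone Q ∪ zone R| = 79 − 43 + 12 = 48.00.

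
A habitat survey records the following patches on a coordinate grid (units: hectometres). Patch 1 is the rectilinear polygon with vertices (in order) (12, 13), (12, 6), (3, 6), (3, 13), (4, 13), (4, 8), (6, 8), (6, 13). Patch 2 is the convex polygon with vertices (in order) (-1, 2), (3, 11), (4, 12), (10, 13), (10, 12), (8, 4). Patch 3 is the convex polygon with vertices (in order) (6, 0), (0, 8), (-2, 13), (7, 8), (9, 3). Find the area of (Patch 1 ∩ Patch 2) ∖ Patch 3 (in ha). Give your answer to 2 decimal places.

|Patch 1 ∩ Patch 2| = 31.6667.
|(Patch 1 ∩ Patch 2) ∩ Patch 3| = 11.0222.
|(Patch 1 ∩ Patch 2) ∖ Patch 3| = 31.6667 − 11.0222 = 20.64.

20.64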